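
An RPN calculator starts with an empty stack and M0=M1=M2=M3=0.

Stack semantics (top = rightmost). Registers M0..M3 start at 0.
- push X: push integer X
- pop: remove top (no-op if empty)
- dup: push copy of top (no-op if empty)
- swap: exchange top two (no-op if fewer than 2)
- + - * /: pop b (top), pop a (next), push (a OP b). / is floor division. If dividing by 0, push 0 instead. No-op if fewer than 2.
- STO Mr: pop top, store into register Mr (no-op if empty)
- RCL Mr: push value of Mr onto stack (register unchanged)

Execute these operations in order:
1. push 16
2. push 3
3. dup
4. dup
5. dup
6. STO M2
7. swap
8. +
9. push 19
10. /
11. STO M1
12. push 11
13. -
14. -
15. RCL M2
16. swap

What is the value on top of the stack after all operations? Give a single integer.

After op 1 (push 16): stack=[16] mem=[0,0,0,0]
After op 2 (push 3): stack=[16,3] mem=[0,0,0,0]
After op 3 (dup): stack=[16,3,3] mem=[0,0,0,0]
After op 4 (dup): stack=[16,3,3,3] mem=[0,0,0,0]
After op 5 (dup): stack=[16,3,3,3,3] mem=[0,0,0,0]
After op 6 (STO M2): stack=[16,3,3,3] mem=[0,0,3,0]
After op 7 (swap): stack=[16,3,3,3] mem=[0,0,3,0]
After op 8 (+): stack=[16,3,6] mem=[0,0,3,0]
After op 9 (push 19): stack=[16,3,6,19] mem=[0,0,3,0]
After op 10 (/): stack=[16,3,0] mem=[0,0,3,0]
After op 11 (STO M1): stack=[16,3] mem=[0,0,3,0]
After op 12 (push 11): stack=[16,3,11] mem=[0,0,3,0]
After op 13 (-): stack=[16,-8] mem=[0,0,3,0]
After op 14 (-): stack=[24] mem=[0,0,3,0]
After op 15 (RCL M2): stack=[24,3] mem=[0,0,3,0]
After op 16 (swap): stack=[3,24] mem=[0,0,3,0]

Answer: 24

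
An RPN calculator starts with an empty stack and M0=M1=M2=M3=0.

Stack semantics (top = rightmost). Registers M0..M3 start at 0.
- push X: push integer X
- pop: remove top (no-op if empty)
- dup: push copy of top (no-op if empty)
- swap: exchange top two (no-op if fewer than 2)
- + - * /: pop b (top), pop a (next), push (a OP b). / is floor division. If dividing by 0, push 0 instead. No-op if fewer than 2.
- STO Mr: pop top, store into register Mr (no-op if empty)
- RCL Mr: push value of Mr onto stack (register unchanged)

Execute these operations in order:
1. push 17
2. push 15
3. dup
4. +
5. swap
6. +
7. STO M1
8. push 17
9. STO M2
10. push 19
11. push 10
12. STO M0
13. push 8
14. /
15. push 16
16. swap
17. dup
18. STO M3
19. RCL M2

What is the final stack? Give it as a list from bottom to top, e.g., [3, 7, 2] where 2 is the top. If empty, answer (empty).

After op 1 (push 17): stack=[17] mem=[0,0,0,0]
After op 2 (push 15): stack=[17,15] mem=[0,0,0,0]
After op 3 (dup): stack=[17,15,15] mem=[0,0,0,0]
After op 4 (+): stack=[17,30] mem=[0,0,0,0]
After op 5 (swap): stack=[30,17] mem=[0,0,0,0]
After op 6 (+): stack=[47] mem=[0,0,0,0]
After op 7 (STO M1): stack=[empty] mem=[0,47,0,0]
After op 8 (push 17): stack=[17] mem=[0,47,0,0]
After op 9 (STO M2): stack=[empty] mem=[0,47,17,0]
After op 10 (push 19): stack=[19] mem=[0,47,17,0]
After op 11 (push 10): stack=[19,10] mem=[0,47,17,0]
After op 12 (STO M0): stack=[19] mem=[10,47,17,0]
After op 13 (push 8): stack=[19,8] mem=[10,47,17,0]
After op 14 (/): stack=[2] mem=[10,47,17,0]
After op 15 (push 16): stack=[2,16] mem=[10,47,17,0]
After op 16 (swap): stack=[16,2] mem=[10,47,17,0]
After op 17 (dup): stack=[16,2,2] mem=[10,47,17,0]
After op 18 (STO M3): stack=[16,2] mem=[10,47,17,2]
After op 19 (RCL M2): stack=[16,2,17] mem=[10,47,17,2]

Answer: [16, 2, 17]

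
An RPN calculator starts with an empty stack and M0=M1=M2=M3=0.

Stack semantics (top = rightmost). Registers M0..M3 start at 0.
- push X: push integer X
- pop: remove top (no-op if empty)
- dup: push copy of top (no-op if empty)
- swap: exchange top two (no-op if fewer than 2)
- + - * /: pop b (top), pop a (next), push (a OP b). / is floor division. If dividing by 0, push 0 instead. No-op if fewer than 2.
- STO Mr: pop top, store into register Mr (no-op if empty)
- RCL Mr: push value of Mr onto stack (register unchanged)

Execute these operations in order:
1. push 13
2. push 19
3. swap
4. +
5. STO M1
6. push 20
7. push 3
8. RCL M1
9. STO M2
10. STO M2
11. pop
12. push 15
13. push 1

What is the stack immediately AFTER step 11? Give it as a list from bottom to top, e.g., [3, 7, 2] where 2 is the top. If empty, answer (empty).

After op 1 (push 13): stack=[13] mem=[0,0,0,0]
After op 2 (push 19): stack=[13,19] mem=[0,0,0,0]
After op 3 (swap): stack=[19,13] mem=[0,0,0,0]
After op 4 (+): stack=[32] mem=[0,0,0,0]
After op 5 (STO M1): stack=[empty] mem=[0,32,0,0]
After op 6 (push 20): stack=[20] mem=[0,32,0,0]
After op 7 (push 3): stack=[20,3] mem=[0,32,0,0]
After op 8 (RCL M1): stack=[20,3,32] mem=[0,32,0,0]
After op 9 (STO M2): stack=[20,3] mem=[0,32,32,0]
After op 10 (STO M2): stack=[20] mem=[0,32,3,0]
After op 11 (pop): stack=[empty] mem=[0,32,3,0]

(empty)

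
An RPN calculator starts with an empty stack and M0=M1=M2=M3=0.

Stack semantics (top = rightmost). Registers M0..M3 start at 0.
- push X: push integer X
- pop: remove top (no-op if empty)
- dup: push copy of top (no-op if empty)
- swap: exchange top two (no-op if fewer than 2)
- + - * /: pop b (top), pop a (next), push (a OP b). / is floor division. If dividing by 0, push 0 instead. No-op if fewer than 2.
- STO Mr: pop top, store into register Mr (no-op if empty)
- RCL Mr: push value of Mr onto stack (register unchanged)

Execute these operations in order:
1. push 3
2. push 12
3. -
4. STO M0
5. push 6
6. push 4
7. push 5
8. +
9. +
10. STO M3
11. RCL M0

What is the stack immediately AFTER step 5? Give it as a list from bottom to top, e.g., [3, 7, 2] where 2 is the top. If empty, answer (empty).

After op 1 (push 3): stack=[3] mem=[0,0,0,0]
After op 2 (push 12): stack=[3,12] mem=[0,0,0,0]
After op 3 (-): stack=[-9] mem=[0,0,0,0]
After op 4 (STO M0): stack=[empty] mem=[-9,0,0,0]
After op 5 (push 6): stack=[6] mem=[-9,0,0,0]

[6]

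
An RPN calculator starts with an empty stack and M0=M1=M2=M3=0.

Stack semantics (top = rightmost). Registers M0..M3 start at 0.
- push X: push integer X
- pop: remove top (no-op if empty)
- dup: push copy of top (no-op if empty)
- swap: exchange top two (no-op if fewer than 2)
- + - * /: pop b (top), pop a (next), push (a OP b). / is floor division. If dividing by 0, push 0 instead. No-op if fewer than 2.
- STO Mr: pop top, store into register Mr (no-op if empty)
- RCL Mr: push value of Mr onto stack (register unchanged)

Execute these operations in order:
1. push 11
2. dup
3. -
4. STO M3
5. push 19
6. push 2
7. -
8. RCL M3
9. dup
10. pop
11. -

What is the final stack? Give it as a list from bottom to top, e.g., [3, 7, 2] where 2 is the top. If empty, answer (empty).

After op 1 (push 11): stack=[11] mem=[0,0,0,0]
After op 2 (dup): stack=[11,11] mem=[0,0,0,0]
After op 3 (-): stack=[0] mem=[0,0,0,0]
After op 4 (STO M3): stack=[empty] mem=[0,0,0,0]
After op 5 (push 19): stack=[19] mem=[0,0,0,0]
After op 6 (push 2): stack=[19,2] mem=[0,0,0,0]
After op 7 (-): stack=[17] mem=[0,0,0,0]
After op 8 (RCL M3): stack=[17,0] mem=[0,0,0,0]
After op 9 (dup): stack=[17,0,0] mem=[0,0,0,0]
After op 10 (pop): stack=[17,0] mem=[0,0,0,0]
After op 11 (-): stack=[17] mem=[0,0,0,0]

Answer: [17]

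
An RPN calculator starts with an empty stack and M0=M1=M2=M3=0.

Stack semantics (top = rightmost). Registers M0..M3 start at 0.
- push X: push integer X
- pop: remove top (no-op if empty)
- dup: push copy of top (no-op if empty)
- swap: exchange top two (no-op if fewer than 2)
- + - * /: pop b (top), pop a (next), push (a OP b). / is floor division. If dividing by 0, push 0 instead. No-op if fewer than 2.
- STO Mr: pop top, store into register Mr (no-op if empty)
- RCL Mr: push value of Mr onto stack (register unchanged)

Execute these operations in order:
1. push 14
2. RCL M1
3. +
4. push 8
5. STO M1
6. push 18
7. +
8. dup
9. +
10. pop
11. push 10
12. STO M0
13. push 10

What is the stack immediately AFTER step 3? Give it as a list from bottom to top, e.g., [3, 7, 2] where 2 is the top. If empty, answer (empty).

After op 1 (push 14): stack=[14] mem=[0,0,0,0]
After op 2 (RCL M1): stack=[14,0] mem=[0,0,0,0]
After op 3 (+): stack=[14] mem=[0,0,0,0]

[14]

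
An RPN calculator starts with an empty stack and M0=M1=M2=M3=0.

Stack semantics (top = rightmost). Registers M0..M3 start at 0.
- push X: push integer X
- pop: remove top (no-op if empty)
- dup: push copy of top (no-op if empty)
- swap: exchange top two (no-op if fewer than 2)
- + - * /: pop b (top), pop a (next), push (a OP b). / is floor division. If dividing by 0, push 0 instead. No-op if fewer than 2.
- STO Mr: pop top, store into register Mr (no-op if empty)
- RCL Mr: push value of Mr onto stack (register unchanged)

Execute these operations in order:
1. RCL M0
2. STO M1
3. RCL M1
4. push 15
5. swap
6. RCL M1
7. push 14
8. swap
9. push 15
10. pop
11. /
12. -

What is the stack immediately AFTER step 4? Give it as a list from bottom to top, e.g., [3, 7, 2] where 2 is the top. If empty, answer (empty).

After op 1 (RCL M0): stack=[0] mem=[0,0,0,0]
After op 2 (STO M1): stack=[empty] mem=[0,0,0,0]
After op 3 (RCL M1): stack=[0] mem=[0,0,0,0]
After op 4 (push 15): stack=[0,15] mem=[0,0,0,0]

[0, 15]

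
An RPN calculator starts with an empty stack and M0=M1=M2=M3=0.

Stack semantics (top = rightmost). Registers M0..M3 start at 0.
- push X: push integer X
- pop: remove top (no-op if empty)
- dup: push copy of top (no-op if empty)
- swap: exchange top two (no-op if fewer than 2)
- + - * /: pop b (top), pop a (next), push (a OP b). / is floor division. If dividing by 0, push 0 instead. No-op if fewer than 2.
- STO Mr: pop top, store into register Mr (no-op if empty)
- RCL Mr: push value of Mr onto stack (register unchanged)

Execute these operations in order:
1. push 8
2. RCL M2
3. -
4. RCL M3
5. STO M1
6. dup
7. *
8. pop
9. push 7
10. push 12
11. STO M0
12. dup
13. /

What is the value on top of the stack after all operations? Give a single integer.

After op 1 (push 8): stack=[8] mem=[0,0,0,0]
After op 2 (RCL M2): stack=[8,0] mem=[0,0,0,0]
After op 3 (-): stack=[8] mem=[0,0,0,0]
After op 4 (RCL M3): stack=[8,0] mem=[0,0,0,0]
After op 5 (STO M1): stack=[8] mem=[0,0,0,0]
After op 6 (dup): stack=[8,8] mem=[0,0,0,0]
After op 7 (*): stack=[64] mem=[0,0,0,0]
After op 8 (pop): stack=[empty] mem=[0,0,0,0]
After op 9 (push 7): stack=[7] mem=[0,0,0,0]
After op 10 (push 12): stack=[7,12] mem=[0,0,0,0]
After op 11 (STO M0): stack=[7] mem=[12,0,0,0]
After op 12 (dup): stack=[7,7] mem=[12,0,0,0]
After op 13 (/): stack=[1] mem=[12,0,0,0]

Answer: 1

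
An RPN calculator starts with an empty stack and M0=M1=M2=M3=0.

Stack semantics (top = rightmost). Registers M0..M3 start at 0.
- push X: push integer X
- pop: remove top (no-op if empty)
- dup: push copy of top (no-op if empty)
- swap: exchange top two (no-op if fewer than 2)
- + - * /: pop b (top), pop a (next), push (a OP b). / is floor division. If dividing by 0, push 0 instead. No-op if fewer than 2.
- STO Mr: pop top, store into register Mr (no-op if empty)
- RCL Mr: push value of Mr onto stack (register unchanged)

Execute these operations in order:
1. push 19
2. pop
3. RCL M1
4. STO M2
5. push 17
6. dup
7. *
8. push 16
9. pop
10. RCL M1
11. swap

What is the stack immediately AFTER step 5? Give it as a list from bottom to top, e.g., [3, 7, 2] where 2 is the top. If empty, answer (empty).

After op 1 (push 19): stack=[19] mem=[0,0,0,0]
After op 2 (pop): stack=[empty] mem=[0,0,0,0]
After op 3 (RCL M1): stack=[0] mem=[0,0,0,0]
After op 4 (STO M2): stack=[empty] mem=[0,0,0,0]
After op 5 (push 17): stack=[17] mem=[0,0,0,0]

[17]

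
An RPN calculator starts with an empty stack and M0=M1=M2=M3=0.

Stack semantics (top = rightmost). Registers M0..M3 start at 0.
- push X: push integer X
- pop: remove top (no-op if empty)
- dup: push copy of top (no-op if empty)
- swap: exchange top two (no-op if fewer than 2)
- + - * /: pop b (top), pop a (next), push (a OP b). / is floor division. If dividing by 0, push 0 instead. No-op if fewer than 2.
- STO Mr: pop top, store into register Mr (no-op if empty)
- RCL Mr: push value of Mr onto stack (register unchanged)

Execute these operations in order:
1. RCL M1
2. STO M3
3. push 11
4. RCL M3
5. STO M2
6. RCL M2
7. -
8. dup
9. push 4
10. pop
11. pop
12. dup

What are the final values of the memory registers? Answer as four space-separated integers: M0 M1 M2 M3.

After op 1 (RCL M1): stack=[0] mem=[0,0,0,0]
After op 2 (STO M3): stack=[empty] mem=[0,0,0,0]
After op 3 (push 11): stack=[11] mem=[0,0,0,0]
After op 4 (RCL M3): stack=[11,0] mem=[0,0,0,0]
After op 5 (STO M2): stack=[11] mem=[0,0,0,0]
After op 6 (RCL M2): stack=[11,0] mem=[0,0,0,0]
After op 7 (-): stack=[11] mem=[0,0,0,0]
After op 8 (dup): stack=[11,11] mem=[0,0,0,0]
After op 9 (push 4): stack=[11,11,4] mem=[0,0,0,0]
After op 10 (pop): stack=[11,11] mem=[0,0,0,0]
After op 11 (pop): stack=[11] mem=[0,0,0,0]
After op 12 (dup): stack=[11,11] mem=[0,0,0,0]

Answer: 0 0 0 0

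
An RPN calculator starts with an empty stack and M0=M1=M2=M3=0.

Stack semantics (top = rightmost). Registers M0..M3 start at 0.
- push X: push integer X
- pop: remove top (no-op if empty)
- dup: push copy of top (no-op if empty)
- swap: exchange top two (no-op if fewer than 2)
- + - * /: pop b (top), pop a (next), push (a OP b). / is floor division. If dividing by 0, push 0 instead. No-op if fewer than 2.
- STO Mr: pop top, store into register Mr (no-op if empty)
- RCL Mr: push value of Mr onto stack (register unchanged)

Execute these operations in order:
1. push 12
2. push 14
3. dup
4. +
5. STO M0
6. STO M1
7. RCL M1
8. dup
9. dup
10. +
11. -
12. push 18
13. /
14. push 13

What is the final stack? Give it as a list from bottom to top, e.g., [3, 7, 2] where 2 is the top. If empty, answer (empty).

Answer: [-1, 13]

Derivation:
After op 1 (push 12): stack=[12] mem=[0,0,0,0]
After op 2 (push 14): stack=[12,14] mem=[0,0,0,0]
After op 3 (dup): stack=[12,14,14] mem=[0,0,0,0]
After op 4 (+): stack=[12,28] mem=[0,0,0,0]
After op 5 (STO M0): stack=[12] mem=[28,0,0,0]
After op 6 (STO M1): stack=[empty] mem=[28,12,0,0]
After op 7 (RCL M1): stack=[12] mem=[28,12,0,0]
After op 8 (dup): stack=[12,12] mem=[28,12,0,0]
After op 9 (dup): stack=[12,12,12] mem=[28,12,0,0]
After op 10 (+): stack=[12,24] mem=[28,12,0,0]
After op 11 (-): stack=[-12] mem=[28,12,0,0]
After op 12 (push 18): stack=[-12,18] mem=[28,12,0,0]
After op 13 (/): stack=[-1] mem=[28,12,0,0]
After op 14 (push 13): stack=[-1,13] mem=[28,12,0,0]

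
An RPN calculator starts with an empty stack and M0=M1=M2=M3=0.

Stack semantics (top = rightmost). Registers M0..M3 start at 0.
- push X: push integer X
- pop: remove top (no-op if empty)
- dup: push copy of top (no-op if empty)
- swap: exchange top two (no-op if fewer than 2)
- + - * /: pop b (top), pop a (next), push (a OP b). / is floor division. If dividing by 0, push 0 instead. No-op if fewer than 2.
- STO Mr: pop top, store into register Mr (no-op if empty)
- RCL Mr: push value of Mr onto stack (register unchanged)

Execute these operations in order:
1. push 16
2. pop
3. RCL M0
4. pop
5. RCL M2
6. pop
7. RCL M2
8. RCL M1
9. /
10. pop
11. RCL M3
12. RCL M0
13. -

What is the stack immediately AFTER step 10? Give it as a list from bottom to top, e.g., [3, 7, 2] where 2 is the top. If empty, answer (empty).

After op 1 (push 16): stack=[16] mem=[0,0,0,0]
After op 2 (pop): stack=[empty] mem=[0,0,0,0]
After op 3 (RCL M0): stack=[0] mem=[0,0,0,0]
After op 4 (pop): stack=[empty] mem=[0,0,0,0]
After op 5 (RCL M2): stack=[0] mem=[0,0,0,0]
After op 6 (pop): stack=[empty] mem=[0,0,0,0]
After op 7 (RCL M2): stack=[0] mem=[0,0,0,0]
After op 8 (RCL M1): stack=[0,0] mem=[0,0,0,0]
After op 9 (/): stack=[0] mem=[0,0,0,0]
After op 10 (pop): stack=[empty] mem=[0,0,0,0]

(empty)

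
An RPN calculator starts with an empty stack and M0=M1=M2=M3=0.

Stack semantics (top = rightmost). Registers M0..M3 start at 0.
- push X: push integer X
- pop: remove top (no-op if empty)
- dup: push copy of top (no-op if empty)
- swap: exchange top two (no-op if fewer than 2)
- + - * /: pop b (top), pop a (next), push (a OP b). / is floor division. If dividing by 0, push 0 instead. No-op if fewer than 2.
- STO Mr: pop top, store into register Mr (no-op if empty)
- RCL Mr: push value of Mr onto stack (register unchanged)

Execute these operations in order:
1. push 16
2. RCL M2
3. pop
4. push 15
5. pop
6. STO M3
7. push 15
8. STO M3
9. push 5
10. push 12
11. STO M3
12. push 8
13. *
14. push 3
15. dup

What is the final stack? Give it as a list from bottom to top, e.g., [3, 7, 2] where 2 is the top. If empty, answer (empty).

Answer: [40, 3, 3]

Derivation:
After op 1 (push 16): stack=[16] mem=[0,0,0,0]
After op 2 (RCL M2): stack=[16,0] mem=[0,0,0,0]
After op 3 (pop): stack=[16] mem=[0,0,0,0]
After op 4 (push 15): stack=[16,15] mem=[0,0,0,0]
After op 5 (pop): stack=[16] mem=[0,0,0,0]
After op 6 (STO M3): stack=[empty] mem=[0,0,0,16]
After op 7 (push 15): stack=[15] mem=[0,0,0,16]
After op 8 (STO M3): stack=[empty] mem=[0,0,0,15]
After op 9 (push 5): stack=[5] mem=[0,0,0,15]
After op 10 (push 12): stack=[5,12] mem=[0,0,0,15]
After op 11 (STO M3): stack=[5] mem=[0,0,0,12]
After op 12 (push 8): stack=[5,8] mem=[0,0,0,12]
After op 13 (*): stack=[40] mem=[0,0,0,12]
After op 14 (push 3): stack=[40,3] mem=[0,0,0,12]
After op 15 (dup): stack=[40,3,3] mem=[0,0,0,12]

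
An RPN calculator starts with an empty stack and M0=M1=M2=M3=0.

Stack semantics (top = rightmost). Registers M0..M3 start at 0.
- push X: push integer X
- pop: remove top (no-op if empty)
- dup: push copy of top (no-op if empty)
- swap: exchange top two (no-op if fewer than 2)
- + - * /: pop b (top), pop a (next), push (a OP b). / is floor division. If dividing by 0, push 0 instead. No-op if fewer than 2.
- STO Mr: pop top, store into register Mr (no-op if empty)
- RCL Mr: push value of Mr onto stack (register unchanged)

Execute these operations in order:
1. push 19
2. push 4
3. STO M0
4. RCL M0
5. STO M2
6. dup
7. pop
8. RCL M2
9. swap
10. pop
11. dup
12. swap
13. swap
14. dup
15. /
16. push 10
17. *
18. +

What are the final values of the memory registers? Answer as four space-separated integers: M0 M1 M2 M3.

After op 1 (push 19): stack=[19] mem=[0,0,0,0]
After op 2 (push 4): stack=[19,4] mem=[0,0,0,0]
After op 3 (STO M0): stack=[19] mem=[4,0,0,0]
After op 4 (RCL M0): stack=[19,4] mem=[4,0,0,0]
After op 5 (STO M2): stack=[19] mem=[4,0,4,0]
After op 6 (dup): stack=[19,19] mem=[4,0,4,0]
After op 7 (pop): stack=[19] mem=[4,0,4,0]
After op 8 (RCL M2): stack=[19,4] mem=[4,0,4,0]
After op 9 (swap): stack=[4,19] mem=[4,0,4,0]
After op 10 (pop): stack=[4] mem=[4,0,4,0]
After op 11 (dup): stack=[4,4] mem=[4,0,4,0]
After op 12 (swap): stack=[4,4] mem=[4,0,4,0]
After op 13 (swap): stack=[4,4] mem=[4,0,4,0]
After op 14 (dup): stack=[4,4,4] mem=[4,0,4,0]
After op 15 (/): stack=[4,1] mem=[4,0,4,0]
After op 16 (push 10): stack=[4,1,10] mem=[4,0,4,0]
After op 17 (*): stack=[4,10] mem=[4,0,4,0]
After op 18 (+): stack=[14] mem=[4,0,4,0]

Answer: 4 0 4 0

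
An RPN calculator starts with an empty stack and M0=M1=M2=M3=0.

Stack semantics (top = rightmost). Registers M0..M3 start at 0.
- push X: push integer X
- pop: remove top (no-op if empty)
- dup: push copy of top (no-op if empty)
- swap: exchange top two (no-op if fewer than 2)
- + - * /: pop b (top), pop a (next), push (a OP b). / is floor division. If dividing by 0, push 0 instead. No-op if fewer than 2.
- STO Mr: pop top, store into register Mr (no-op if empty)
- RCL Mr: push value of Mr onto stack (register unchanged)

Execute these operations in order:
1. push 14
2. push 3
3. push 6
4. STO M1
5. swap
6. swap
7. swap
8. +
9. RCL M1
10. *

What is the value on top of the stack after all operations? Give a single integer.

Answer: 102

Derivation:
After op 1 (push 14): stack=[14] mem=[0,0,0,0]
After op 2 (push 3): stack=[14,3] mem=[0,0,0,0]
After op 3 (push 6): stack=[14,3,6] mem=[0,0,0,0]
After op 4 (STO M1): stack=[14,3] mem=[0,6,0,0]
After op 5 (swap): stack=[3,14] mem=[0,6,0,0]
After op 6 (swap): stack=[14,3] mem=[0,6,0,0]
After op 7 (swap): stack=[3,14] mem=[0,6,0,0]
After op 8 (+): stack=[17] mem=[0,6,0,0]
After op 9 (RCL M1): stack=[17,6] mem=[0,6,0,0]
After op 10 (*): stack=[102] mem=[0,6,0,0]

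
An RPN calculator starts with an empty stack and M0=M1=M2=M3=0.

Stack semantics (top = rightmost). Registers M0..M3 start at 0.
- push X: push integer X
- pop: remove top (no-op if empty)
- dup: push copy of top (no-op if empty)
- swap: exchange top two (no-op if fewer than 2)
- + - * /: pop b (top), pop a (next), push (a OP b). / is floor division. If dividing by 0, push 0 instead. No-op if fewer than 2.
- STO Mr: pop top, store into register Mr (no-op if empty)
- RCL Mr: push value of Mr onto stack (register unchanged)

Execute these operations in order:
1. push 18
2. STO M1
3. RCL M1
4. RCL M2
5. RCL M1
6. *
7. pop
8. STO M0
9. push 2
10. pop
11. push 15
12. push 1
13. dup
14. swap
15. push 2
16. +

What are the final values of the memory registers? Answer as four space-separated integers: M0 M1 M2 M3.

Answer: 18 18 0 0

Derivation:
After op 1 (push 18): stack=[18] mem=[0,0,0,0]
After op 2 (STO M1): stack=[empty] mem=[0,18,0,0]
After op 3 (RCL M1): stack=[18] mem=[0,18,0,0]
After op 4 (RCL M2): stack=[18,0] mem=[0,18,0,0]
After op 5 (RCL M1): stack=[18,0,18] mem=[0,18,0,0]
After op 6 (*): stack=[18,0] mem=[0,18,0,0]
After op 7 (pop): stack=[18] mem=[0,18,0,0]
After op 8 (STO M0): stack=[empty] mem=[18,18,0,0]
After op 9 (push 2): stack=[2] mem=[18,18,0,0]
After op 10 (pop): stack=[empty] mem=[18,18,0,0]
After op 11 (push 15): stack=[15] mem=[18,18,0,0]
After op 12 (push 1): stack=[15,1] mem=[18,18,0,0]
After op 13 (dup): stack=[15,1,1] mem=[18,18,0,0]
After op 14 (swap): stack=[15,1,1] mem=[18,18,0,0]
After op 15 (push 2): stack=[15,1,1,2] mem=[18,18,0,0]
After op 16 (+): stack=[15,1,3] mem=[18,18,0,0]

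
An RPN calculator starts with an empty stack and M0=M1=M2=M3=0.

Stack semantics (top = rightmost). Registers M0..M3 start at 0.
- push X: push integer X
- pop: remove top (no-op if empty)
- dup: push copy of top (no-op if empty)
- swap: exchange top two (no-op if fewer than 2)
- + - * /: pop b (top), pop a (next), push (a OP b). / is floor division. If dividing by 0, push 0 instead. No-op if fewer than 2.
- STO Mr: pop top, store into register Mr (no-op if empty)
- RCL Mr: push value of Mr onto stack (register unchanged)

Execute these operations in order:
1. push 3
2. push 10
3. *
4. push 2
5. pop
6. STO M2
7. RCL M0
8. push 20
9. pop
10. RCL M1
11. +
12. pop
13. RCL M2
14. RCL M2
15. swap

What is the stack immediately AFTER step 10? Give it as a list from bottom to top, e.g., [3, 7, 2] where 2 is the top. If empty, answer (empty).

After op 1 (push 3): stack=[3] mem=[0,0,0,0]
After op 2 (push 10): stack=[3,10] mem=[0,0,0,0]
After op 3 (*): stack=[30] mem=[0,0,0,0]
After op 4 (push 2): stack=[30,2] mem=[0,0,0,0]
After op 5 (pop): stack=[30] mem=[0,0,0,0]
After op 6 (STO M2): stack=[empty] mem=[0,0,30,0]
After op 7 (RCL M0): stack=[0] mem=[0,0,30,0]
After op 8 (push 20): stack=[0,20] mem=[0,0,30,0]
After op 9 (pop): stack=[0] mem=[0,0,30,0]
After op 10 (RCL M1): stack=[0,0] mem=[0,0,30,0]

[0, 0]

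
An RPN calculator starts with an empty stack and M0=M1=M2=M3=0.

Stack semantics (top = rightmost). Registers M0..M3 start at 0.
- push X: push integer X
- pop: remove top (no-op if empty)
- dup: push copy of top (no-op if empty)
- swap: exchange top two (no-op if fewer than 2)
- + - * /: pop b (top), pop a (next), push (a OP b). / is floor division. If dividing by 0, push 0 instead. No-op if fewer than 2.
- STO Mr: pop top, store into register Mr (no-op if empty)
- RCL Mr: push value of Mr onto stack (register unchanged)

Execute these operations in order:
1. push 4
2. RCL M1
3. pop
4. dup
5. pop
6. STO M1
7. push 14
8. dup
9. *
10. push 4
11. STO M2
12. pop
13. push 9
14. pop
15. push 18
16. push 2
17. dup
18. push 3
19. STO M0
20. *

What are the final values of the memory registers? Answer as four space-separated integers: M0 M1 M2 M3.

Answer: 3 4 4 0

Derivation:
After op 1 (push 4): stack=[4] mem=[0,0,0,0]
After op 2 (RCL M1): stack=[4,0] mem=[0,0,0,0]
After op 3 (pop): stack=[4] mem=[0,0,0,0]
After op 4 (dup): stack=[4,4] mem=[0,0,0,0]
After op 5 (pop): stack=[4] mem=[0,0,0,0]
After op 6 (STO M1): stack=[empty] mem=[0,4,0,0]
After op 7 (push 14): stack=[14] mem=[0,4,0,0]
After op 8 (dup): stack=[14,14] mem=[0,4,0,0]
After op 9 (*): stack=[196] mem=[0,4,0,0]
After op 10 (push 4): stack=[196,4] mem=[0,4,0,0]
After op 11 (STO M2): stack=[196] mem=[0,4,4,0]
After op 12 (pop): stack=[empty] mem=[0,4,4,0]
After op 13 (push 9): stack=[9] mem=[0,4,4,0]
After op 14 (pop): stack=[empty] mem=[0,4,4,0]
After op 15 (push 18): stack=[18] mem=[0,4,4,0]
After op 16 (push 2): stack=[18,2] mem=[0,4,4,0]
After op 17 (dup): stack=[18,2,2] mem=[0,4,4,0]
After op 18 (push 3): stack=[18,2,2,3] mem=[0,4,4,0]
After op 19 (STO M0): stack=[18,2,2] mem=[3,4,4,0]
After op 20 (*): stack=[18,4] mem=[3,4,4,0]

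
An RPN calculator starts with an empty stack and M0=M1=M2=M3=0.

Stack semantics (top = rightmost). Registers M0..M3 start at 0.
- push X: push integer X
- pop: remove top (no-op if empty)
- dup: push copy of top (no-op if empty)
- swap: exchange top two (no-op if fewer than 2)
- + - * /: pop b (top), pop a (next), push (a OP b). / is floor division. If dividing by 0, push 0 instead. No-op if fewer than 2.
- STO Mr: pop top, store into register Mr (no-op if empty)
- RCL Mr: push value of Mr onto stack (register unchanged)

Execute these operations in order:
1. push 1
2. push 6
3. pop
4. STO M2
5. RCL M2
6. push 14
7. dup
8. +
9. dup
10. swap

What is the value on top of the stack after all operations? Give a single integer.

Answer: 28

Derivation:
After op 1 (push 1): stack=[1] mem=[0,0,0,0]
After op 2 (push 6): stack=[1,6] mem=[0,0,0,0]
After op 3 (pop): stack=[1] mem=[0,0,0,0]
After op 4 (STO M2): stack=[empty] mem=[0,0,1,0]
After op 5 (RCL M2): stack=[1] mem=[0,0,1,0]
After op 6 (push 14): stack=[1,14] mem=[0,0,1,0]
After op 7 (dup): stack=[1,14,14] mem=[0,0,1,0]
After op 8 (+): stack=[1,28] mem=[0,0,1,0]
After op 9 (dup): stack=[1,28,28] mem=[0,0,1,0]
After op 10 (swap): stack=[1,28,28] mem=[0,0,1,0]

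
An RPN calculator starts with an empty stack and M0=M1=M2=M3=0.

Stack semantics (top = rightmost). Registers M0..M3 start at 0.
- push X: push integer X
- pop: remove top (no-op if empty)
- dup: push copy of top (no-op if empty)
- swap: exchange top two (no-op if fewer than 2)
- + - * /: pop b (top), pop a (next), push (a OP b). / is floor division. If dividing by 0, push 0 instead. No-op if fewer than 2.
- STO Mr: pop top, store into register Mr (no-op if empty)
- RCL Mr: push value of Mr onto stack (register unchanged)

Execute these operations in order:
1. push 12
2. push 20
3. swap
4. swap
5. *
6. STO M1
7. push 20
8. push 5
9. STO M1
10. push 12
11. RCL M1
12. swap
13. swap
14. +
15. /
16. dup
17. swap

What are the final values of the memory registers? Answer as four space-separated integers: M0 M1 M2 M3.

Answer: 0 5 0 0

Derivation:
After op 1 (push 12): stack=[12] mem=[0,0,0,0]
After op 2 (push 20): stack=[12,20] mem=[0,0,0,0]
After op 3 (swap): stack=[20,12] mem=[0,0,0,0]
After op 4 (swap): stack=[12,20] mem=[0,0,0,0]
After op 5 (*): stack=[240] mem=[0,0,0,0]
After op 6 (STO M1): stack=[empty] mem=[0,240,0,0]
After op 7 (push 20): stack=[20] mem=[0,240,0,0]
After op 8 (push 5): stack=[20,5] mem=[0,240,0,0]
After op 9 (STO M1): stack=[20] mem=[0,5,0,0]
After op 10 (push 12): stack=[20,12] mem=[0,5,0,0]
After op 11 (RCL M1): stack=[20,12,5] mem=[0,5,0,0]
After op 12 (swap): stack=[20,5,12] mem=[0,5,0,0]
After op 13 (swap): stack=[20,12,5] mem=[0,5,0,0]
After op 14 (+): stack=[20,17] mem=[0,5,0,0]
After op 15 (/): stack=[1] mem=[0,5,0,0]
After op 16 (dup): stack=[1,1] mem=[0,5,0,0]
After op 17 (swap): stack=[1,1] mem=[0,5,0,0]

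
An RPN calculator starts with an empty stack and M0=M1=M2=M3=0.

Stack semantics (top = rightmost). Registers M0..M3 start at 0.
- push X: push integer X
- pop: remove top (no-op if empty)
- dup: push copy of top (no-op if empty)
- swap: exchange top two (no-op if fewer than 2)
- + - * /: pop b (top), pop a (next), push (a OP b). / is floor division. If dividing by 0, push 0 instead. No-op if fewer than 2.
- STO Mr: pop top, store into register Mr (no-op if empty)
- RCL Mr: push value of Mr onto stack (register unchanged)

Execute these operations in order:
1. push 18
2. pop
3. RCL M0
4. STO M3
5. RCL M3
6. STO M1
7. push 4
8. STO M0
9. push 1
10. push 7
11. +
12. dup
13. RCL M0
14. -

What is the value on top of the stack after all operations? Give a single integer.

Answer: 4

Derivation:
After op 1 (push 18): stack=[18] mem=[0,0,0,0]
After op 2 (pop): stack=[empty] mem=[0,0,0,0]
After op 3 (RCL M0): stack=[0] mem=[0,0,0,0]
After op 4 (STO M3): stack=[empty] mem=[0,0,0,0]
After op 5 (RCL M3): stack=[0] mem=[0,0,0,0]
After op 6 (STO M1): stack=[empty] mem=[0,0,0,0]
After op 7 (push 4): stack=[4] mem=[0,0,0,0]
After op 8 (STO M0): stack=[empty] mem=[4,0,0,0]
After op 9 (push 1): stack=[1] mem=[4,0,0,0]
After op 10 (push 7): stack=[1,7] mem=[4,0,0,0]
After op 11 (+): stack=[8] mem=[4,0,0,0]
After op 12 (dup): stack=[8,8] mem=[4,0,0,0]
After op 13 (RCL M0): stack=[8,8,4] mem=[4,0,0,0]
After op 14 (-): stack=[8,4] mem=[4,0,0,0]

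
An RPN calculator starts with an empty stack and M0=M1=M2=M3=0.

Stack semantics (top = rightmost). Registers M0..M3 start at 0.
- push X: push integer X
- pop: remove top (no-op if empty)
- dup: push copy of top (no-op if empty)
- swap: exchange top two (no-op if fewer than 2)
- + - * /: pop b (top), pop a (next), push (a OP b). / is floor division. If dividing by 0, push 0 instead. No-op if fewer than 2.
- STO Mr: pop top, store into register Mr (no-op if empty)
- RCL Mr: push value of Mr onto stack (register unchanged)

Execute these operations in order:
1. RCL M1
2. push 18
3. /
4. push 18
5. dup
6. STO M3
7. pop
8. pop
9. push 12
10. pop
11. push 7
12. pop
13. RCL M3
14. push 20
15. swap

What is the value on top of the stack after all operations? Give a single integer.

After op 1 (RCL M1): stack=[0] mem=[0,0,0,0]
After op 2 (push 18): stack=[0,18] mem=[0,0,0,0]
After op 3 (/): stack=[0] mem=[0,0,0,0]
After op 4 (push 18): stack=[0,18] mem=[0,0,0,0]
After op 5 (dup): stack=[0,18,18] mem=[0,0,0,0]
After op 6 (STO M3): stack=[0,18] mem=[0,0,0,18]
After op 7 (pop): stack=[0] mem=[0,0,0,18]
After op 8 (pop): stack=[empty] mem=[0,0,0,18]
After op 9 (push 12): stack=[12] mem=[0,0,0,18]
After op 10 (pop): stack=[empty] mem=[0,0,0,18]
After op 11 (push 7): stack=[7] mem=[0,0,0,18]
After op 12 (pop): stack=[empty] mem=[0,0,0,18]
After op 13 (RCL M3): stack=[18] mem=[0,0,0,18]
After op 14 (push 20): stack=[18,20] mem=[0,0,0,18]
After op 15 (swap): stack=[20,18] mem=[0,0,0,18]

Answer: 18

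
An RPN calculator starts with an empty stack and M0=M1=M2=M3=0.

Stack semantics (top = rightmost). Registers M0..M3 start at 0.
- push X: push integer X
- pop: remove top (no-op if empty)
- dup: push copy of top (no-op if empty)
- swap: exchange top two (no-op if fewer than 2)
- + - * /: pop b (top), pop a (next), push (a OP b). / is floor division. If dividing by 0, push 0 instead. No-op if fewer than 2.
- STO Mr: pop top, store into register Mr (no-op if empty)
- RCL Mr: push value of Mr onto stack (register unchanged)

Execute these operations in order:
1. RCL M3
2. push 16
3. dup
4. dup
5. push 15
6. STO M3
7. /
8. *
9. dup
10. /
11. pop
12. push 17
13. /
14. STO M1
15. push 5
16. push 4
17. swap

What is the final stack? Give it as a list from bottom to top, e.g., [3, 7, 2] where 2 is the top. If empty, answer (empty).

Answer: [4, 5]

Derivation:
After op 1 (RCL M3): stack=[0] mem=[0,0,0,0]
After op 2 (push 16): stack=[0,16] mem=[0,0,0,0]
After op 3 (dup): stack=[0,16,16] mem=[0,0,0,0]
After op 4 (dup): stack=[0,16,16,16] mem=[0,0,0,0]
After op 5 (push 15): stack=[0,16,16,16,15] mem=[0,0,0,0]
After op 6 (STO M3): stack=[0,16,16,16] mem=[0,0,0,15]
After op 7 (/): stack=[0,16,1] mem=[0,0,0,15]
After op 8 (*): stack=[0,16] mem=[0,0,0,15]
After op 9 (dup): stack=[0,16,16] mem=[0,0,0,15]
After op 10 (/): stack=[0,1] mem=[0,0,0,15]
After op 11 (pop): stack=[0] mem=[0,0,0,15]
After op 12 (push 17): stack=[0,17] mem=[0,0,0,15]
After op 13 (/): stack=[0] mem=[0,0,0,15]
After op 14 (STO M1): stack=[empty] mem=[0,0,0,15]
After op 15 (push 5): stack=[5] mem=[0,0,0,15]
After op 16 (push 4): stack=[5,4] mem=[0,0,0,15]
After op 17 (swap): stack=[4,5] mem=[0,0,0,15]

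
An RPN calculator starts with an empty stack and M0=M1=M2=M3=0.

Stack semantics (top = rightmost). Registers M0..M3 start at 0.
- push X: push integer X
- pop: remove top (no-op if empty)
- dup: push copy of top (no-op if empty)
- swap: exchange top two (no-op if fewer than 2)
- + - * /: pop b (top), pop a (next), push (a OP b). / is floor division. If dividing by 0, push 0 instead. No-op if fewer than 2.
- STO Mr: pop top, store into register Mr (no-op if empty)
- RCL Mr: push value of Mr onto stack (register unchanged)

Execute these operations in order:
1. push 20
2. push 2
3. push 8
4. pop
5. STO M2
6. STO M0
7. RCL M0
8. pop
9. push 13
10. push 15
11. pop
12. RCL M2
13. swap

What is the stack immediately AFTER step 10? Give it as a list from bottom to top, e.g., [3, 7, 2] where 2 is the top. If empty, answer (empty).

After op 1 (push 20): stack=[20] mem=[0,0,0,0]
After op 2 (push 2): stack=[20,2] mem=[0,0,0,0]
After op 3 (push 8): stack=[20,2,8] mem=[0,0,0,0]
After op 4 (pop): stack=[20,2] mem=[0,0,0,0]
After op 5 (STO M2): stack=[20] mem=[0,0,2,0]
After op 6 (STO M0): stack=[empty] mem=[20,0,2,0]
After op 7 (RCL M0): stack=[20] mem=[20,0,2,0]
After op 8 (pop): stack=[empty] mem=[20,0,2,0]
After op 9 (push 13): stack=[13] mem=[20,0,2,0]
After op 10 (push 15): stack=[13,15] mem=[20,0,2,0]

[13, 15]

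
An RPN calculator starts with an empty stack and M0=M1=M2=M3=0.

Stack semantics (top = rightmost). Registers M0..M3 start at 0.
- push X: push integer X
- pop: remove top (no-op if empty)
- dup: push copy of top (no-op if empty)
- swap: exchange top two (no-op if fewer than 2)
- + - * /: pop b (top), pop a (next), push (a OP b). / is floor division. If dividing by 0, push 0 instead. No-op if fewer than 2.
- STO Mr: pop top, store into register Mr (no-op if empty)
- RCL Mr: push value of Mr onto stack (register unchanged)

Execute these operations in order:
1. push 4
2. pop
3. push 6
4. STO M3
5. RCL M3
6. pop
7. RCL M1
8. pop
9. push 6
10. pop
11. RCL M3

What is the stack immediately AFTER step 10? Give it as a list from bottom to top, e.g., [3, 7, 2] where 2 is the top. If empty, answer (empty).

After op 1 (push 4): stack=[4] mem=[0,0,0,0]
After op 2 (pop): stack=[empty] mem=[0,0,0,0]
After op 3 (push 6): stack=[6] mem=[0,0,0,0]
After op 4 (STO M3): stack=[empty] mem=[0,0,0,6]
After op 5 (RCL M3): stack=[6] mem=[0,0,0,6]
After op 6 (pop): stack=[empty] mem=[0,0,0,6]
After op 7 (RCL M1): stack=[0] mem=[0,0,0,6]
After op 8 (pop): stack=[empty] mem=[0,0,0,6]
After op 9 (push 6): stack=[6] mem=[0,0,0,6]
After op 10 (pop): stack=[empty] mem=[0,0,0,6]

(empty)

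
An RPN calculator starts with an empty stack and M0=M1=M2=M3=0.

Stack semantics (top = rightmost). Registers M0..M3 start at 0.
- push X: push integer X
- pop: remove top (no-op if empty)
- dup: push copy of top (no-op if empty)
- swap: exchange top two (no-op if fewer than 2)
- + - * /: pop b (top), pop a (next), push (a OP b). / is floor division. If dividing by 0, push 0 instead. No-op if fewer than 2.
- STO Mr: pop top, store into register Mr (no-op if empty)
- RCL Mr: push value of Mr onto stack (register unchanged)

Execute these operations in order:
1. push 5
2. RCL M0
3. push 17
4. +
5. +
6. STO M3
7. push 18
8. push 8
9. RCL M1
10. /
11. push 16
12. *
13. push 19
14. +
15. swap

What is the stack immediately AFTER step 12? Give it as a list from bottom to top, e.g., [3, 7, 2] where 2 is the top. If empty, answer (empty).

After op 1 (push 5): stack=[5] mem=[0,0,0,0]
After op 2 (RCL M0): stack=[5,0] mem=[0,0,0,0]
After op 3 (push 17): stack=[5,0,17] mem=[0,0,0,0]
After op 4 (+): stack=[5,17] mem=[0,0,0,0]
After op 5 (+): stack=[22] mem=[0,0,0,0]
After op 6 (STO M3): stack=[empty] mem=[0,0,0,22]
After op 7 (push 18): stack=[18] mem=[0,0,0,22]
After op 8 (push 8): stack=[18,8] mem=[0,0,0,22]
After op 9 (RCL M1): stack=[18,8,0] mem=[0,0,0,22]
After op 10 (/): stack=[18,0] mem=[0,0,0,22]
After op 11 (push 16): stack=[18,0,16] mem=[0,0,0,22]
After op 12 (*): stack=[18,0] mem=[0,0,0,22]

[18, 0]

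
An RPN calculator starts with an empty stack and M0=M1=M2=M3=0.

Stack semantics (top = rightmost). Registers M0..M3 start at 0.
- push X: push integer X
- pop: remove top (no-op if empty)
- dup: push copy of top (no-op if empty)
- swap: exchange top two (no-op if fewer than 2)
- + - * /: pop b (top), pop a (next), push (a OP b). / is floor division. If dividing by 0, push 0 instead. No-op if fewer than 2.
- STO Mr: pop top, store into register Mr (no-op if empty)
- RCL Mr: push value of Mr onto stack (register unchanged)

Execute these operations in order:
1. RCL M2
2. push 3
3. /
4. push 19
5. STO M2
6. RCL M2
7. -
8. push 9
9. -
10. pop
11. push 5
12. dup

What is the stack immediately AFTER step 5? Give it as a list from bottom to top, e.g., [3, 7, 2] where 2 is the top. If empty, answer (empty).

After op 1 (RCL M2): stack=[0] mem=[0,0,0,0]
After op 2 (push 3): stack=[0,3] mem=[0,0,0,0]
After op 3 (/): stack=[0] mem=[0,0,0,0]
After op 4 (push 19): stack=[0,19] mem=[0,0,0,0]
After op 5 (STO M2): stack=[0] mem=[0,0,19,0]

[0]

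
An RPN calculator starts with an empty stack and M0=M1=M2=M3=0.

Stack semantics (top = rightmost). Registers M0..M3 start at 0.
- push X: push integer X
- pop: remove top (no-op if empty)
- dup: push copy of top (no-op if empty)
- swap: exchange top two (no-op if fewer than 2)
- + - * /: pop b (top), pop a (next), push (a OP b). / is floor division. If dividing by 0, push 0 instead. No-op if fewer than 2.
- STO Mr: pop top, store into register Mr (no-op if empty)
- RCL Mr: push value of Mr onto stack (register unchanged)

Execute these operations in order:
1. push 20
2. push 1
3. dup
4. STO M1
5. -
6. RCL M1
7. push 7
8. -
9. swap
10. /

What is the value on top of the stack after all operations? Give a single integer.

Answer: -1

Derivation:
After op 1 (push 20): stack=[20] mem=[0,0,0,0]
After op 2 (push 1): stack=[20,1] mem=[0,0,0,0]
After op 3 (dup): stack=[20,1,1] mem=[0,0,0,0]
After op 4 (STO M1): stack=[20,1] mem=[0,1,0,0]
After op 5 (-): stack=[19] mem=[0,1,0,0]
After op 6 (RCL M1): stack=[19,1] mem=[0,1,0,0]
After op 7 (push 7): stack=[19,1,7] mem=[0,1,0,0]
After op 8 (-): stack=[19,-6] mem=[0,1,0,0]
After op 9 (swap): stack=[-6,19] mem=[0,1,0,0]
After op 10 (/): stack=[-1] mem=[0,1,0,0]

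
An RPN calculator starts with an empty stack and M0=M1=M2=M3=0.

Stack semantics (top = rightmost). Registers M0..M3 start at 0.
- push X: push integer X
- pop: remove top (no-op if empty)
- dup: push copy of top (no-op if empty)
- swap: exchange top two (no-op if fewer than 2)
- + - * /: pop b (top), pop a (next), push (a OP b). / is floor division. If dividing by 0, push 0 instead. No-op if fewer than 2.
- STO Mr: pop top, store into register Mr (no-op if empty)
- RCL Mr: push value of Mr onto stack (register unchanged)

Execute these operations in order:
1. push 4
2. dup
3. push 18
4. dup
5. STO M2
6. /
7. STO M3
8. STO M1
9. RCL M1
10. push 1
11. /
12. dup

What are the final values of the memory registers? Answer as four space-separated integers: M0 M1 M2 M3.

After op 1 (push 4): stack=[4] mem=[0,0,0,0]
After op 2 (dup): stack=[4,4] mem=[0,0,0,0]
After op 3 (push 18): stack=[4,4,18] mem=[0,0,0,0]
After op 4 (dup): stack=[4,4,18,18] mem=[0,0,0,0]
After op 5 (STO M2): stack=[4,4,18] mem=[0,0,18,0]
After op 6 (/): stack=[4,0] mem=[0,0,18,0]
After op 7 (STO M3): stack=[4] mem=[0,0,18,0]
After op 8 (STO M1): stack=[empty] mem=[0,4,18,0]
After op 9 (RCL M1): stack=[4] mem=[0,4,18,0]
After op 10 (push 1): stack=[4,1] mem=[0,4,18,0]
After op 11 (/): stack=[4] mem=[0,4,18,0]
After op 12 (dup): stack=[4,4] mem=[0,4,18,0]

Answer: 0 4 18 0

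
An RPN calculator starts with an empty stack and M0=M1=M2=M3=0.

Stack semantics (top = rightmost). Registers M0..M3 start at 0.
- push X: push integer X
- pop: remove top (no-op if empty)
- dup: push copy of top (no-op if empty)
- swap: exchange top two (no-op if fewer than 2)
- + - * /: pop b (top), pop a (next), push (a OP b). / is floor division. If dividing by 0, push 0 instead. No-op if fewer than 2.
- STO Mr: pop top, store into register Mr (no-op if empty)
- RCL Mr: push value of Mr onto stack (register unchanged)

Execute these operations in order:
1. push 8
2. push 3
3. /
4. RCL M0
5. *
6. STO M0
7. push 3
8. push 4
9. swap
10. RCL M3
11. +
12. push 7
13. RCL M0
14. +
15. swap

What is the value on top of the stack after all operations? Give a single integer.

After op 1 (push 8): stack=[8] mem=[0,0,0,0]
After op 2 (push 3): stack=[8,3] mem=[0,0,0,0]
After op 3 (/): stack=[2] mem=[0,0,0,0]
After op 4 (RCL M0): stack=[2,0] mem=[0,0,0,0]
After op 5 (*): stack=[0] mem=[0,0,0,0]
After op 6 (STO M0): stack=[empty] mem=[0,0,0,0]
After op 7 (push 3): stack=[3] mem=[0,0,0,0]
After op 8 (push 4): stack=[3,4] mem=[0,0,0,0]
After op 9 (swap): stack=[4,3] mem=[0,0,0,0]
After op 10 (RCL M3): stack=[4,3,0] mem=[0,0,0,0]
After op 11 (+): stack=[4,3] mem=[0,0,0,0]
After op 12 (push 7): stack=[4,3,7] mem=[0,0,0,0]
After op 13 (RCL M0): stack=[4,3,7,0] mem=[0,0,0,0]
After op 14 (+): stack=[4,3,7] mem=[0,0,0,0]
After op 15 (swap): stack=[4,7,3] mem=[0,0,0,0]

Answer: 3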